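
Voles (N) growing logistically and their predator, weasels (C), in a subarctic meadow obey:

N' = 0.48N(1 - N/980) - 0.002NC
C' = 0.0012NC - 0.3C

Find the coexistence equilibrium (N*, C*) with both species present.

From dC/dt = 0 with C > 0: 0.0012N* = 0.3, so N* = 250.
Substitute into dN/dt = 0: 0.48(1 - 250/980) = 0.002C*.
The bracket is 0.745, giving C* = 0.358/0.002 = 179.

N* ≈ 250, C* ≈ 179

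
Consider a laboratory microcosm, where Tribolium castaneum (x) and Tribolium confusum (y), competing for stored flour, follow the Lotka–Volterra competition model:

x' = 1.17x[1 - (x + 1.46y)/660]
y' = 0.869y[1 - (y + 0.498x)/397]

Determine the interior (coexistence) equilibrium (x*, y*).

Setting both brackets to zero gives the nullclines x + 1.46y = 660 and 0.498x + y = 397.
Substituting y = 397 - 0.498x into the first: x(1 - 1.46·0.498) = 660 - 1.46·397.
So x* = 80.4/0.273 = 295, and then y* = 397 - 0.498·295 = 250.

x* ≈ 295, y* ≈ 250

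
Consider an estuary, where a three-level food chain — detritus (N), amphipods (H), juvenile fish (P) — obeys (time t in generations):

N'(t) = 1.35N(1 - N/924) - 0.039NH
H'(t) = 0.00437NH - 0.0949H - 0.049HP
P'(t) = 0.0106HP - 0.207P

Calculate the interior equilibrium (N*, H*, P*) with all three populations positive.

N* ≈ 403, H* ≈ 19.5, P* ≈ 34

From dP/dt = 0: 0.0106H* = 0.207, so H* = 19.5.
From dN/dt = 0: 1.35(1 - N*/924) = 0.039·19.5, giving N* = 924·(1 - 0.564) = 403.
From dH/dt = 0: 0.00437·403 - 0.0949 = 0.049P*, so P* = 1.67/0.049 = 34.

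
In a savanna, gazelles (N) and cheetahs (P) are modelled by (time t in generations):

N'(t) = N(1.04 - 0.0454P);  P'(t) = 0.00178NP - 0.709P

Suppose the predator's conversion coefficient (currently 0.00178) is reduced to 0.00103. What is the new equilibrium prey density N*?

N* ≈ 688

At the interior fixed point, setting dP/dt = 0 with P > 0 fixes N* = (predator death rate)/(NP coefficient) — independent of the other coefficients.
With the change, N* = 0.709/0.00103 = 688; it rises from 398.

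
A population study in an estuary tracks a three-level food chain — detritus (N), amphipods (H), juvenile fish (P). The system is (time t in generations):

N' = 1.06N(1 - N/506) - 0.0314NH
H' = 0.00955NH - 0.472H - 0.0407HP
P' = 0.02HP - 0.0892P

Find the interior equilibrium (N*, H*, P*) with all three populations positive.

N* ≈ 439, H* ≈ 4.46, P* ≈ 91.4

From dP/dt = 0: 0.02H* = 0.0892, so H* = 4.46.
From dN/dt = 0: 1.06(1 - N*/506) = 0.0314·4.46, giving N* = 506·(1 - 0.132) = 439.
From dH/dt = 0: 0.00955·439 - 0.472 = 0.0407P*, so P* = 3.72/0.0407 = 91.4.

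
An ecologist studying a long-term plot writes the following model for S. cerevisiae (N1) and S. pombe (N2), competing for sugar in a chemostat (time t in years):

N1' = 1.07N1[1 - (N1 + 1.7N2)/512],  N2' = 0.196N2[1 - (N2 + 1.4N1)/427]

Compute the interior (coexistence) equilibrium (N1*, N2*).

Setting both brackets to zero gives the nullclines N1 + 1.7N2 = 512 and 1.4N1 + N2 = 427.
Substituting N2 = 427 - 1.4N1 into the first: N1(1 - 1.7·1.4) = 512 - 1.7·427.
So N1* = -214/-1.38 = 155, and then N2* = 427 - 1.4·155 = 210.

N1* ≈ 155, N2* ≈ 210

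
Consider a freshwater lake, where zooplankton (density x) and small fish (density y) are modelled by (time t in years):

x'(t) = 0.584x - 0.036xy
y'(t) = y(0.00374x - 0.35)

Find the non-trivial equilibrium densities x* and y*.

Set dy/dt = 0 with y > 0: 0.00374x - 0.35 = 0, so x* = 0.35/0.00374 = 93.6.
Set dx/dt = 0 with x > 0: 0.584 - 0.036y = 0, so y* = 0.584/0.036 = 16.2.

x* ≈ 93.6, y* ≈ 16.2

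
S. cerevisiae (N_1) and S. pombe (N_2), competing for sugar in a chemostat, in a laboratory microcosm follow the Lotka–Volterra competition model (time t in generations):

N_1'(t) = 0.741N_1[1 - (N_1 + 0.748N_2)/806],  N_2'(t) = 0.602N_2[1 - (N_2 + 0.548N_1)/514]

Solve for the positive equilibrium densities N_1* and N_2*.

N_1* ≈ 714, N_2* ≈ 123

Setting both brackets to zero gives the nullclines N_1 + 0.748N_2 = 806 and 0.548N_1 + N_2 = 514.
Substituting N_2 = 514 - 0.548N_1 into the first: N_1(1 - 0.748·0.548) = 806 - 0.748·514.
So N_1* = 422/0.59 = 714, and then N_2* = 514 - 0.548·714 = 123.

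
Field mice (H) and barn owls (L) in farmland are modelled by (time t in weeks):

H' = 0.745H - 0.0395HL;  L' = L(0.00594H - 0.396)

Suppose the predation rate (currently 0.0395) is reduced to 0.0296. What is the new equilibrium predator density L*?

At the interior fixed point, setting dH/dt = 0 with H > 0 fixes L* = (prey growth rate)/(HL coefficient) — independent of the other coefficients.
With the change, L* = 0.745/0.0296 = 25.2; it rises from 18.9.

L* ≈ 25.2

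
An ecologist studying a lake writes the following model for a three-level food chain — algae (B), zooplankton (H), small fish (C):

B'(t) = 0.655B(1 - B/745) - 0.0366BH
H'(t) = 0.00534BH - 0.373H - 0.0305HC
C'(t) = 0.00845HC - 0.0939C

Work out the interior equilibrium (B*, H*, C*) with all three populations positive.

B* ≈ 282, H* ≈ 11.1, C* ≈ 37.2

From dC/dt = 0: 0.00845H* = 0.0939, so H* = 11.1.
From dB/dt = 0: 0.655(1 - B*/745) = 0.0366·11.1, giving B* = 745·(1 - 0.621) = 282.
From dH/dt = 0: 0.00534·282 - 0.373 = 0.0305C*, so C* = 1.14/0.0305 = 37.2.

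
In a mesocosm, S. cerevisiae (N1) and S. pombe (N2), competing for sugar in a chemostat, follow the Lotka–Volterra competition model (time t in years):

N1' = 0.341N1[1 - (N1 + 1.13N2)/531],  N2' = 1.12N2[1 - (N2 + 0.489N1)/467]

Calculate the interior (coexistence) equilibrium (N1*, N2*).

N1* ≈ 7.35, N2* ≈ 463

Setting both brackets to zero gives the nullclines N1 + 1.13N2 = 531 and 0.489N1 + N2 = 467.
Substituting N2 = 467 - 0.489N1 into the first: N1(1 - 1.13·0.489) = 531 - 1.13·467.
So N1* = 3.29/0.447 = 7.35, and then N2* = 467 - 0.489·7.35 = 463.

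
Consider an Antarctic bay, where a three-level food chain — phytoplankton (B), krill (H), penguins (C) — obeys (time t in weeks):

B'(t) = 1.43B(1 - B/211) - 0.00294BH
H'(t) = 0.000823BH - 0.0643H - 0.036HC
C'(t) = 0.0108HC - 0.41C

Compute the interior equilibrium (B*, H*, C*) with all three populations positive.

B* ≈ 195, H* ≈ 38, C* ≈ 2.66

From dC/dt = 0: 0.0108H* = 0.41, so H* = 38.
From dB/dt = 0: 1.43(1 - B*/211) = 0.00294·38, giving B* = 211·(1 - 0.078) = 195.
From dH/dt = 0: 0.000823·195 - 0.0643 = 0.036C*, so C* = 0.0958/0.036 = 2.66.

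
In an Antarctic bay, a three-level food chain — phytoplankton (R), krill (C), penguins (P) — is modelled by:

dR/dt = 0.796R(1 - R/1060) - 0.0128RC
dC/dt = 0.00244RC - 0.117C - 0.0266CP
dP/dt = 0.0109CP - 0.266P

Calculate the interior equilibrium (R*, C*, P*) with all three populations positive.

R* ≈ 644, C* ≈ 24.4, P* ≈ 54.7

From dP/dt = 0: 0.0109C* = 0.266, so C* = 24.4.
From dR/dt = 0: 0.796(1 - R*/1060) = 0.0128·24.4, giving R* = 1060·(1 - 0.392) = 644.
From dC/dt = 0: 0.00244·644 - 0.117 = 0.0266P*, so P* = 1.45/0.0266 = 54.7.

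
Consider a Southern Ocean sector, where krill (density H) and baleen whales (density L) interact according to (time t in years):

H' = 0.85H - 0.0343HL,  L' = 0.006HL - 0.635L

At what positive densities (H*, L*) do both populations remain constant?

Set dL/dt = 0 with L > 0: 0.006H - 0.635 = 0, so H* = 0.635/0.006 = 106.
Set dH/dt = 0 with H > 0: 0.85 - 0.0343L = 0, so L* = 0.85/0.0343 = 24.8.

H* ≈ 106, L* ≈ 24.8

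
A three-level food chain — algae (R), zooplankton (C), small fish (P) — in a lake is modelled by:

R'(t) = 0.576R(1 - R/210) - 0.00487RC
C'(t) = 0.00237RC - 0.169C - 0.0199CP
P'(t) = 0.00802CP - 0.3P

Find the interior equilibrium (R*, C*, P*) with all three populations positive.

From dP/dt = 0: 0.00802C* = 0.3, so C* = 37.4.
From dR/dt = 0: 0.576(1 - R*/210) = 0.00487·37.4, giving R* = 210·(1 - 0.316) = 144.
From dC/dt = 0: 0.00237·144 - 0.169 = 0.0199P*, so P* = 0.171/0.0199 = 8.61.

R* ≈ 144, C* ≈ 37.4, P* ≈ 8.61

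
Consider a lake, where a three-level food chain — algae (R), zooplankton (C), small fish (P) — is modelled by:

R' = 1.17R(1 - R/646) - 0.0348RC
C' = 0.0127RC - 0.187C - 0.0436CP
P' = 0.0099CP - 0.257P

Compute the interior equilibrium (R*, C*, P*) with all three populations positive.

R* ≈ 147, C* ≈ 26, P* ≈ 38.6

From dP/dt = 0: 0.0099C* = 0.257, so C* = 26.
From dR/dt = 0: 1.17(1 - R*/646) = 0.0348·26, giving R* = 646·(1 - 0.772) = 147.
From dC/dt = 0: 0.0127·147 - 0.187 = 0.0436P*, so P* = 1.68/0.0436 = 38.6.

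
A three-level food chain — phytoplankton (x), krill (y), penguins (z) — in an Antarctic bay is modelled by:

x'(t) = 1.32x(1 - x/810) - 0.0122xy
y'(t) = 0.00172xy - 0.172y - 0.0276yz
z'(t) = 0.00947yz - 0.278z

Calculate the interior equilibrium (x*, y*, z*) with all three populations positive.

x* ≈ 590, y* ≈ 29.4, z* ≈ 30.6

From dz/dt = 0: 0.00947y* = 0.278, so y* = 29.4.
From dx/dt = 0: 1.32(1 - x*/810) = 0.0122·29.4, giving x* = 810·(1 - 0.271) = 590.
From dy/dt = 0: 0.00172·590 - 0.172 = 0.0276z*, so z* = 0.843/0.0276 = 30.6.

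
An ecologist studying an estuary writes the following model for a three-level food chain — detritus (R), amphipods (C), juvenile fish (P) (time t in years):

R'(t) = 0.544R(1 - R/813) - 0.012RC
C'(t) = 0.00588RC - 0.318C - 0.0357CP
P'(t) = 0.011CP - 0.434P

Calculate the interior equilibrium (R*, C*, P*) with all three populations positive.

R* ≈ 105, C* ≈ 39.5, P* ≈ 8.46

From dP/dt = 0: 0.011C* = 0.434, so C* = 39.5.
From dR/dt = 0: 0.544(1 - R*/813) = 0.012·39.5, giving R* = 813·(1 - 0.87) = 105.
From dC/dt = 0: 0.00588·105 - 0.318 = 0.0357P*, so P* = 0.302/0.0357 = 8.46.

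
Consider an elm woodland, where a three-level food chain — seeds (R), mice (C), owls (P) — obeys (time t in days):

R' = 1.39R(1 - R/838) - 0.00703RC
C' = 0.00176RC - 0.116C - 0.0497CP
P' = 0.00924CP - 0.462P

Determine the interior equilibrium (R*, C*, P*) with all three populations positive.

From dP/dt = 0: 0.00924C* = 0.462, so C* = 50.
From dR/dt = 0: 1.39(1 - R*/838) = 0.00703·50, giving R* = 838·(1 - 0.253) = 626.
From dC/dt = 0: 0.00176·626 - 0.116 = 0.0497P*, so P* = 0.986/0.0497 = 19.8.

R* ≈ 626, C* ≈ 50, P* ≈ 19.8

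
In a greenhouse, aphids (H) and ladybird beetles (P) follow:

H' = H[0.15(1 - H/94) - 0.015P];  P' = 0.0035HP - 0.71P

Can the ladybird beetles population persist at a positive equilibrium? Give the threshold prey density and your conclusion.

Threshold H = 203; K < 203, so no, the predator goes extinct.

The predator equation gives dP/dt > 0 only when H > 0.71/0.0035 = 203.
Without the predator, H → K = 94. Since 94 < 203, the predator cannot invade.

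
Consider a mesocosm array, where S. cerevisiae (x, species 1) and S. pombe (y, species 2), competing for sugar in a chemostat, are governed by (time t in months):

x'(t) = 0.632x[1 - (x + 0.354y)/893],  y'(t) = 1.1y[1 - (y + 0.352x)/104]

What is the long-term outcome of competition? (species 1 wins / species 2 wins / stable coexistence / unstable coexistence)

species 1 excludes species 2

Compare the nullcline intercepts: K1/α12 = 893/0.354 = 2520 > K2 = 104; K2/α21 = 104/0.352 = 295 < K1 = 893.
Since the inequalities point opposite ways, species 1 can invade but species 2 cannot.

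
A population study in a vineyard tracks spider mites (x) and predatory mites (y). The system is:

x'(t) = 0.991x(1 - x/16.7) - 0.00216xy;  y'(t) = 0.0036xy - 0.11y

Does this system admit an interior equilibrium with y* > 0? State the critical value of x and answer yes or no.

The predator equation gives dy/dt > 0 only when x > 0.11/0.0036 = 30.6.
Without the predator, x → K = 16.7. Since 16.7 < 30.6, the predator cannot invade.

Threshold x = 30.6; K < 30.6, so no, the predator goes extinct.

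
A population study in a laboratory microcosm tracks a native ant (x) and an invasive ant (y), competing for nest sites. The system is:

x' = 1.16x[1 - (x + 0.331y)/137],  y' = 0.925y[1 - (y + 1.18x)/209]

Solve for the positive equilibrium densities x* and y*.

Setting both brackets to zero gives the nullclines x + 0.331y = 137 and 1.18x + y = 209.
Substituting y = 209 - 1.18x into the first: x(1 - 0.331·1.18) = 137 - 0.331·209.
So x* = 67.8/0.609 = 111, and then y* = 209 - 1.18·111 = 77.7.

x* ≈ 111, y* ≈ 77.7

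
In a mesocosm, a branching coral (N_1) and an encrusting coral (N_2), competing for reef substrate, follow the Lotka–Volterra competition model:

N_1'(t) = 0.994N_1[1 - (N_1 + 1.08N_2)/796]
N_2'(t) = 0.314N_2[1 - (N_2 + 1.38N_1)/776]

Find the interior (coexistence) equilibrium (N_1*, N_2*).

Setting both brackets to zero gives the nullclines N_1 + 1.08N_2 = 796 and 1.38N_1 + N_2 = 776.
Substituting N_2 = 776 - 1.38N_1 into the first: N_1(1 - 1.08·1.38) = 796 - 1.08·776.
So N_1* = -42.1/-0.49 = 85.8, and then N_2* = 776 - 1.38·85.8 = 658.

N_1* ≈ 85.8, N_2* ≈ 658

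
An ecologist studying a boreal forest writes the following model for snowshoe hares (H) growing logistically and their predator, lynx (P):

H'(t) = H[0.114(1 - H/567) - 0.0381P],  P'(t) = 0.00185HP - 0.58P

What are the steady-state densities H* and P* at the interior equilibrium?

H* ≈ 314, P* ≈ 1.34

From dP/dt = 0 with P > 0: 0.00185H* = 0.58, so H* = 314.
Substitute into dH/dt = 0: 0.114(1 - 314/567) = 0.0381P*.
The bracket is 0.447, giving P* = 0.051/0.0381 = 1.34.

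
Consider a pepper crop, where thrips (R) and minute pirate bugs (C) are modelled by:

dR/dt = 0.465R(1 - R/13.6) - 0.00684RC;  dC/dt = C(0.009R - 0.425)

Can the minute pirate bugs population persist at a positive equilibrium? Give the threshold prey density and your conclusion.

The predator equation gives dC/dt > 0 only when R > 0.425/0.009 = 47.2.
Without the predator, R → K = 13.6. Since 13.6 < 47.2, the predator cannot invade.

Threshold R = 47.2; K < 47.2, so no, the predator goes extinct.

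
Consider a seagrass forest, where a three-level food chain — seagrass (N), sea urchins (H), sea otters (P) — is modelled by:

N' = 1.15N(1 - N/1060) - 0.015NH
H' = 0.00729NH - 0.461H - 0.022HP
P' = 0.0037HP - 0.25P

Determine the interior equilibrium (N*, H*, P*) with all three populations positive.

From dP/dt = 0: 0.0037H* = 0.25, so H* = 67.6.
From dN/dt = 0: 1.15(1 - N*/1060) = 0.015·67.6, giving N* = 1060·(1 - 0.881) = 126.
From dH/dt = 0: 0.00729·126 - 0.461 = 0.022P*, so P* = 0.456/0.022 = 20.7.

N* ≈ 126, H* ≈ 67.6, P* ≈ 20.7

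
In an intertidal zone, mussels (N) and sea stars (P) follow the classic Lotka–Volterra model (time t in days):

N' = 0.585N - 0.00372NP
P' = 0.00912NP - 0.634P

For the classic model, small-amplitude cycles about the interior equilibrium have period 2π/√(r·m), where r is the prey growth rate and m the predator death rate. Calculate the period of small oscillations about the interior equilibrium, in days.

T ≈ 10.3 days

Here r = 0.585 and m = 0.634, so r·m = 0.371.
ω = √0.371 = 0.609 per day, hence T = 2π/ω ≈ 10.3 days.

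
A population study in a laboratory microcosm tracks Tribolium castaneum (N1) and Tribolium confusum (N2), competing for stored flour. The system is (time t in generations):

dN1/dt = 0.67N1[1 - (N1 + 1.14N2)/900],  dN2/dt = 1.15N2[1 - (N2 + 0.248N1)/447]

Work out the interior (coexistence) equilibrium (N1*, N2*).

N1* ≈ 544, N2* ≈ 312

Setting both brackets to zero gives the nullclines N1 + 1.14N2 = 900 and 0.248N1 + N2 = 447.
Substituting N2 = 447 - 0.248N1 into the first: N1(1 - 1.14·0.248) = 900 - 1.14·447.
So N1* = 390/0.717 = 544, and then N2* = 447 - 0.248·544 = 312.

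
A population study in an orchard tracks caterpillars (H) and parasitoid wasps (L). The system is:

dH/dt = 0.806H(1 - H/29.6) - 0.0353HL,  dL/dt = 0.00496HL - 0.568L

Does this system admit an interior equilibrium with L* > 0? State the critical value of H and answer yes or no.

Threshold H = 115; K < 115, so no, the predator goes extinct.

The predator equation gives dL/dt > 0 only when H > 0.568/0.00496 = 115.
Without the predator, H → K = 29.6. Since 29.6 < 115, the predator cannot invade.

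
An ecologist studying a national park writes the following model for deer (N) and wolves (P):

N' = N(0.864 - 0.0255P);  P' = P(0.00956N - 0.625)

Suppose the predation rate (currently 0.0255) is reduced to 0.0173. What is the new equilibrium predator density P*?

At the interior fixed point, setting dN/dt = 0 with N > 0 fixes P* = (prey growth rate)/(NP coefficient) — independent of the other coefficients.
With the change, P* = 0.864/0.0173 = 49.9; it rises from 33.9.

P* ≈ 49.9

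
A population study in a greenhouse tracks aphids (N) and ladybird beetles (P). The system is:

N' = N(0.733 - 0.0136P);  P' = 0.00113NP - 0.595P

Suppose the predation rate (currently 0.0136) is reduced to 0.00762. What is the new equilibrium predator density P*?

At the interior fixed point, setting dN/dt = 0 with N > 0 fixes P* = (prey growth rate)/(NP coefficient) — independent of the other coefficients.
With the change, P* = 0.733/0.00762 = 96.2; it rises from 53.9.

P* ≈ 96.2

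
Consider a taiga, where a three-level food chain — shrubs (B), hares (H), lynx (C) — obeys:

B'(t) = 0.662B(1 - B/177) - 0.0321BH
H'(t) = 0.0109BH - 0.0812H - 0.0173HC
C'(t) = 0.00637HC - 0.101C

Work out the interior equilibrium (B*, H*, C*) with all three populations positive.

B* ≈ 40.9, H* ≈ 15.9, C* ≈ 21.1

From dC/dt = 0: 0.00637H* = 0.101, so H* = 15.9.
From dB/dt = 0: 0.662(1 - B*/177) = 0.0321·15.9, giving B* = 177·(1 - 0.769) = 40.9.
From dH/dt = 0: 0.0109·40.9 - 0.0812 = 0.0173C*, so C* = 0.365/0.0173 = 21.1.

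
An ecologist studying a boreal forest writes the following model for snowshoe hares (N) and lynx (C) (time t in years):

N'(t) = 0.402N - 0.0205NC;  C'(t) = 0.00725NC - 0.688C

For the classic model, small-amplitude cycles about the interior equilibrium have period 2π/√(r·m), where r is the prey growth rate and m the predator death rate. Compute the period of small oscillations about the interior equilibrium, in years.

Here r = 0.402 and m = 0.688, so r·m = 0.277.
ω = √0.277 = 0.526 per year, hence T = 2π/ω ≈ 11.9 years.

T ≈ 11.9 years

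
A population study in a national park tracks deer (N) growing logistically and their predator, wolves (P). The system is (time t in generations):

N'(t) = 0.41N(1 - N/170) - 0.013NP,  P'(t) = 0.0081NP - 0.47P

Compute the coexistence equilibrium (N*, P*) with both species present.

N* ≈ 58, P* ≈ 20.8

From dP/dt = 0 with P > 0: 0.0081N* = 0.47, so N* = 58.
Substitute into dN/dt = 0: 0.41(1 - 58/170) = 0.013P*.
The bracket is 0.659, giving P* = 0.27/0.013 = 20.8.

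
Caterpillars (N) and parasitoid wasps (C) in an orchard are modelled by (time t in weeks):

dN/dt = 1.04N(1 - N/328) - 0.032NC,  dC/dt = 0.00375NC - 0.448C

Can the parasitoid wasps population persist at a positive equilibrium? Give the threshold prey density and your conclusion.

Threshold N = 119; K > 119, so yes, the predator persists.

The predator equation gives dC/dt > 0 only when N > 0.448/0.00375 = 119.
Without the predator, N → K = 328. Since 328 > 119, the predator can invade and persist.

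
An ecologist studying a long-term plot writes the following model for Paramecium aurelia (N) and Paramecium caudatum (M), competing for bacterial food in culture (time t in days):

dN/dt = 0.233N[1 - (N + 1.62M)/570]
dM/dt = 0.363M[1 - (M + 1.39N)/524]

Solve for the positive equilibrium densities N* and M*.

Setting both brackets to zero gives the nullclines N + 1.62M = 570 and 1.39N + M = 524.
Substituting M = 524 - 1.39N into the first: N(1 - 1.62·1.39) = 570 - 1.62·524.
So N* = -279/-1.25 = 223, and then M* = 524 - 1.39·223 = 214.

N* ≈ 223, M* ≈ 214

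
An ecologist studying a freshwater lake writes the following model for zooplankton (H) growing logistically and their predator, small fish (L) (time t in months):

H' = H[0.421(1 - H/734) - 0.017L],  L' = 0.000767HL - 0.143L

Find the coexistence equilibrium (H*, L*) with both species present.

From dL/dt = 0 with L > 0: 0.000767H* = 0.143, so H* = 186.
Substitute into dH/dt = 0: 0.421(1 - 186/734) = 0.017L*.
The bracket is 0.746, giving L* = 0.314/0.017 = 18.5.

H* ≈ 186, L* ≈ 18.5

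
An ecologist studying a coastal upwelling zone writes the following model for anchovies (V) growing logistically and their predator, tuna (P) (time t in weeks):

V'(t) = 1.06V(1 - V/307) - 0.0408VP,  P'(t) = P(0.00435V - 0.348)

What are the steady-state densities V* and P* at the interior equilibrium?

From dP/dt = 0 with P > 0: 0.00435V* = 0.348, so V* = 80.
Substitute into dV/dt = 0: 1.06(1 - 80/307) = 0.0408P*.
The bracket is 0.739, giving P* = 0.784/0.0408 = 19.2.

V* ≈ 80, P* ≈ 19.2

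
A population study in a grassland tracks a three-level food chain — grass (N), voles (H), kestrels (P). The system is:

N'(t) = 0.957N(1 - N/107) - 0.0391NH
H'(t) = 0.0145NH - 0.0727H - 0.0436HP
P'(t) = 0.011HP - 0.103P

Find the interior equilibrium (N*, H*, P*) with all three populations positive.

N* ≈ 66.1, H* ≈ 9.36, P* ≈ 20.3

From dP/dt = 0: 0.011H* = 0.103, so H* = 9.36.
From dN/dt = 0: 0.957(1 - N*/107) = 0.0391·9.36, giving N* = 107·(1 - 0.383) = 66.1.
From dH/dt = 0: 0.0145·66.1 - 0.0727 = 0.0436P*, so P* = 0.885/0.0436 = 20.3.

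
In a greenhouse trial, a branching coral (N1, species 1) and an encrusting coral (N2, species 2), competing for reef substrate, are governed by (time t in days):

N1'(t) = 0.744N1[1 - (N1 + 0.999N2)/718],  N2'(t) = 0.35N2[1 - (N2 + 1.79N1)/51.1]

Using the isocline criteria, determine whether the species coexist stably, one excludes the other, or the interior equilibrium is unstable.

species 1 excludes species 2

Compare the nullcline intercepts: K1/α12 = 718/0.999 = 719 > K2 = 51.1; K2/α21 = 51.1/1.79 = 28.5 < K1 = 718.
Since the inequalities point opposite ways, species 1 can invade but species 2 cannot.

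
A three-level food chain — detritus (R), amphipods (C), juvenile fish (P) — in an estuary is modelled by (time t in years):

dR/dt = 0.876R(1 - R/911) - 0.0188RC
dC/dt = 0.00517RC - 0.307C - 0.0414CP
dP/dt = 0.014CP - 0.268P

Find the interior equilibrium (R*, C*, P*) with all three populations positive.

R* ≈ 537, C* ≈ 19.1, P* ≈ 59.6

From dP/dt = 0: 0.014C* = 0.268, so C* = 19.1.
From dR/dt = 0: 0.876(1 - R*/911) = 0.0188·19.1, giving R* = 911·(1 - 0.411) = 537.
From dC/dt = 0: 0.00517·537 - 0.307 = 0.0414P*, so P* = 2.47/0.0414 = 59.6.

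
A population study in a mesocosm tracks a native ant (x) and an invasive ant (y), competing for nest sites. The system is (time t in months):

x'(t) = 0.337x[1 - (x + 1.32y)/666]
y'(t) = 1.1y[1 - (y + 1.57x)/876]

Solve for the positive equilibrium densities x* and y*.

Setting both brackets to zero gives the nullclines x + 1.32y = 666 and 1.57x + y = 876.
Substituting y = 876 - 1.57x into the first: x(1 - 1.32·1.57) = 666 - 1.32·876.
So x* = -490/-1.07 = 457, and then y* = 876 - 1.57·457 = 158.

x* ≈ 457, y* ≈ 158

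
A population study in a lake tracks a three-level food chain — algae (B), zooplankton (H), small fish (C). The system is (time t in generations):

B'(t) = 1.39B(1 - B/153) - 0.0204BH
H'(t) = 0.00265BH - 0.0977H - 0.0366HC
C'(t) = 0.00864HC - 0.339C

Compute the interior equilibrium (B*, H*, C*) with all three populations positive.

From dC/dt = 0: 0.00864H* = 0.339, so H* = 39.2.
From dB/dt = 0: 1.39(1 - B*/153) = 0.0204·39.2, giving B* = 153·(1 - 0.576) = 64.9.
From dH/dt = 0: 0.00265·64.9 - 0.0977 = 0.0366C*, so C* = 0.0743/0.0366 = 2.03.

B* ≈ 64.9, H* ≈ 39.2, C* ≈ 2.03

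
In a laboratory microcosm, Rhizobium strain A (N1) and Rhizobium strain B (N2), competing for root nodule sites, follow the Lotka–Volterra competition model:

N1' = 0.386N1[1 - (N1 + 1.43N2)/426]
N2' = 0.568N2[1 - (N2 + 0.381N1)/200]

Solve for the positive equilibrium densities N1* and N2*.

Setting both brackets to zero gives the nullclines N1 + 1.43N2 = 426 and 0.381N1 + N2 = 200.
Substituting N2 = 200 - 0.381N1 into the first: N1(1 - 1.43·0.381) = 426 - 1.43·200.
So N1* = 140/0.455 = 308, and then N2* = 200 - 0.381·308 = 82.8.

N1* ≈ 308, N2* ≈ 82.8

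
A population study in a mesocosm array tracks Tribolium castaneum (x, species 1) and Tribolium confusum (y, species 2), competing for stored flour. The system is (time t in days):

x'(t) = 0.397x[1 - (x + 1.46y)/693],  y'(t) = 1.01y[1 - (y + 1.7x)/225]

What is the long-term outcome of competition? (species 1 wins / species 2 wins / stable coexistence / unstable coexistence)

Compare the nullcline intercepts: K1/α12 = 693/1.46 = 475 > K2 = 225; K2/α21 = 225/1.7 = 132 < K1 = 693.
Since the inequalities point opposite ways, species 1 can invade but species 2 cannot.

species 1 excludes species 2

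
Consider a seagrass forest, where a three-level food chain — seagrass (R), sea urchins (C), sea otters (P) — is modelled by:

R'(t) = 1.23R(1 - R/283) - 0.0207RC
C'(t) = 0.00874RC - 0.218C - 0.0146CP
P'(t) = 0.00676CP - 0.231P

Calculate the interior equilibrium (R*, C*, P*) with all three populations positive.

From dP/dt = 0: 0.00676C* = 0.231, so C* = 34.2.
From dR/dt = 0: 1.23(1 - R*/283) = 0.0207·34.2, giving R* = 283·(1 - 0.575) = 120.
From dC/dt = 0: 0.00874·120 - 0.218 = 0.0146P*, so P* = 0.833/0.0146 = 57.1.

R* ≈ 120, C* ≈ 34.2, P* ≈ 57.1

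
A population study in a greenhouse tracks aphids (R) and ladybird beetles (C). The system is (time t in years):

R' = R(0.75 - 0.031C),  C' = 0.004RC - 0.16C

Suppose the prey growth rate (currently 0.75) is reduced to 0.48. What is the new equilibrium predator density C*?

At the interior fixed point, setting dR/dt = 0 with R > 0 fixes C* = (prey growth rate)/(RC coefficient) — independent of the other coefficients.
With the change, C* = 0.48/0.031 = 15.5; it falls from 24.2.

C* ≈ 15.5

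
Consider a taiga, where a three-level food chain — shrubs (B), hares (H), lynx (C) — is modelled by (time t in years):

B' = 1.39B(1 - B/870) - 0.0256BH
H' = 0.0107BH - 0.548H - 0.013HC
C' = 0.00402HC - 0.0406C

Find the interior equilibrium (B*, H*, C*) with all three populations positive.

B* ≈ 708, H* ≈ 10.1, C* ≈ 541

From dC/dt = 0: 0.00402H* = 0.0406, so H* = 10.1.
From dB/dt = 0: 1.39(1 - B*/870) = 0.0256·10.1, giving B* = 870·(1 - 0.186) = 708.
From dH/dt = 0: 0.0107·708 - 0.548 = 0.013C*, so C* = 7.03/0.013 = 541.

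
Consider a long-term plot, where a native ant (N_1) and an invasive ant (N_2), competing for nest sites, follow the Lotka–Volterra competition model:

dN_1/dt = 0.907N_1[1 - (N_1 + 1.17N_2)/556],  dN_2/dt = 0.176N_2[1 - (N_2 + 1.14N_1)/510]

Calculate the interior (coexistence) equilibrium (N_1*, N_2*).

Setting both brackets to zero gives the nullclines N_1 + 1.17N_2 = 556 and 1.14N_1 + N_2 = 510.
Substituting N_2 = 510 - 1.14N_1 into the first: N_1(1 - 1.17·1.14) = 556 - 1.17·510.
So N_1* = -40.7/-0.334 = 122, and then N_2* = 510 - 1.14·122 = 371.

N_1* ≈ 122, N_2* ≈ 371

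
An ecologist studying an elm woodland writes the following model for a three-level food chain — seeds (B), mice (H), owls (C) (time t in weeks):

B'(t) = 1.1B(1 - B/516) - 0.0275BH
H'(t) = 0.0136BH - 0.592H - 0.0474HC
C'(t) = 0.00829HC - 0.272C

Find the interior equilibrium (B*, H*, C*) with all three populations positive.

From dC/dt = 0: 0.00829H* = 0.272, so H* = 32.8.
From dB/dt = 0: 1.1(1 - B*/516) = 0.0275·32.8, giving B* = 516·(1 - 0.82) = 92.7.
From dH/dt = 0: 0.0136·92.7 - 0.592 = 0.0474C*, so C* = 0.669/0.0474 = 14.1.

B* ≈ 92.7, H* ≈ 32.8, C* ≈ 14.1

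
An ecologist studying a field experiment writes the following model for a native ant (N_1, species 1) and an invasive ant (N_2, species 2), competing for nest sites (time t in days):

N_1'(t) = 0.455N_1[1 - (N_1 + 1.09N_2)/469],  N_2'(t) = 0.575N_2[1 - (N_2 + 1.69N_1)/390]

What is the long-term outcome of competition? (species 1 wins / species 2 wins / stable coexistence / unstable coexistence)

species 1 excludes species 2

Compare the nullcline intercepts: K1/α12 = 469/1.09 = 430 > K2 = 390; K2/α21 = 390/1.69 = 231 < K1 = 469.
Since the inequalities point opposite ways, species 1 can invade but species 2 cannot.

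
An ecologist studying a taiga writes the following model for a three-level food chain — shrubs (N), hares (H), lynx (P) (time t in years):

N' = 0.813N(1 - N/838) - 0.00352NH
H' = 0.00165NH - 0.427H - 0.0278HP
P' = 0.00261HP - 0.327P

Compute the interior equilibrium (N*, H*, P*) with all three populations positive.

From dP/dt = 0: 0.00261H* = 0.327, so H* = 125.
From dN/dt = 0: 0.813(1 - N*/838) = 0.00352·125, giving N* = 838·(1 - 0.542) = 383.
From dH/dt = 0: 0.00165·383 - 0.427 = 0.0278P*, so P* = 0.206/0.0278 = 7.4.

N* ≈ 383, H* ≈ 125, P* ≈ 7.4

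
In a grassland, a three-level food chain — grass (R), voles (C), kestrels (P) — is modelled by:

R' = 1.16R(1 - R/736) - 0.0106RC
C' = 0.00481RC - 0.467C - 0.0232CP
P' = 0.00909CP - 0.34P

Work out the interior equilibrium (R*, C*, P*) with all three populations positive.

From dP/dt = 0: 0.00909C* = 0.34, so C* = 37.4.
From dR/dt = 0: 1.16(1 - R*/736) = 0.0106·37.4, giving R* = 736·(1 - 0.342) = 484.
From dC/dt = 0: 0.00481·484 - 0.467 = 0.0232P*, so P* = 1.86/0.0232 = 80.3.

R* ≈ 484, C* ≈ 37.4, P* ≈ 80.3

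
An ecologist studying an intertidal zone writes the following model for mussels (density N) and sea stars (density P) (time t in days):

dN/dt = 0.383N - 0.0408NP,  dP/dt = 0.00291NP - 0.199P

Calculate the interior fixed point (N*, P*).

N* ≈ 68.4, P* ≈ 9.39

Set dP/dt = 0 with P > 0: 0.00291N - 0.199 = 0, so N* = 0.199/0.00291 = 68.4.
Set dN/dt = 0 with N > 0: 0.383 - 0.0408P = 0, so P* = 0.383/0.0408 = 9.39.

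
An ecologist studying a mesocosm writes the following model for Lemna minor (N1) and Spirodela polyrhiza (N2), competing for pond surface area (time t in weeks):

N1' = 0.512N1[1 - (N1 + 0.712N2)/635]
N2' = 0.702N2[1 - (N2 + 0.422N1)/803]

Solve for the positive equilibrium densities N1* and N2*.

N1* ≈ 90.4, N2* ≈ 765

Setting both brackets to zero gives the nullclines N1 + 0.712N2 = 635 and 0.422N1 + N2 = 803.
Substituting N2 = 803 - 0.422N1 into the first: N1(1 - 0.712·0.422) = 635 - 0.712·803.
So N1* = 63.3/0.7 = 90.4, and then N2* = 803 - 0.422·90.4 = 765.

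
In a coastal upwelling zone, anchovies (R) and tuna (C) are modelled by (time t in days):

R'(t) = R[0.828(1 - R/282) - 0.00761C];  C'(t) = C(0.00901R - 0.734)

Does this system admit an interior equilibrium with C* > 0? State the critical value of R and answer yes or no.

Threshold R = 81.5; K > 81.5, so yes, the predator persists.

The predator equation gives dC/dt > 0 only when R > 0.734/0.00901 = 81.5.
Without the predator, R → K = 282. Since 282 > 81.5, the predator can invade and persist.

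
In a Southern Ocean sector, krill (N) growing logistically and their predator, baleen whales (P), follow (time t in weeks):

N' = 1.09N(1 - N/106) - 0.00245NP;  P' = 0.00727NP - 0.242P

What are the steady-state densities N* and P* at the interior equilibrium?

N* ≈ 33.3, P* ≈ 305

From dP/dt = 0 with P > 0: 0.00727N* = 0.242, so N* = 33.3.
Substitute into dN/dt = 0: 1.09(1 - 33.3/106) = 0.00245P*.
The bracket is 0.686, giving P* = 0.748/0.00245 = 305.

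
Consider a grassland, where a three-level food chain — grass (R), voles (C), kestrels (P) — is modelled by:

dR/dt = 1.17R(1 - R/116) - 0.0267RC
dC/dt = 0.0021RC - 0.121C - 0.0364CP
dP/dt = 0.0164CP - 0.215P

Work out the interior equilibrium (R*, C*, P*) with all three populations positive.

From dP/dt = 0: 0.0164C* = 0.215, so C* = 13.1.
From dR/dt = 0: 1.17(1 - R*/116) = 0.0267·13.1, giving R* = 116·(1 - 0.299) = 81.3.
From dC/dt = 0: 0.0021·81.3 - 0.121 = 0.0364P*, so P* = 0.0497/0.0364 = 1.37.

R* ≈ 81.3, C* ≈ 13.1, P* ≈ 1.37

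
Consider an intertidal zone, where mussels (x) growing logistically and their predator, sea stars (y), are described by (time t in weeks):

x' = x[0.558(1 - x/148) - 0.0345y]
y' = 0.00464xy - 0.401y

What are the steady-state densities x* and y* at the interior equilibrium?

x* ≈ 86.4, y* ≈ 6.73

From dy/dt = 0 with y > 0: 0.00464x* = 0.401, so x* = 86.4.
Substitute into dx/dt = 0: 0.558(1 - 86.4/148) = 0.0345y*.
The bracket is 0.416, giving y* = 0.232/0.0345 = 6.73.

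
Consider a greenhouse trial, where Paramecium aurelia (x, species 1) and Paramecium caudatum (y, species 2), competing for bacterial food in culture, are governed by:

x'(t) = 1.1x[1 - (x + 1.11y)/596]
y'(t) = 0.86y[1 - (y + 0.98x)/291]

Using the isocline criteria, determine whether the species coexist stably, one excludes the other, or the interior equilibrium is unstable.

species 1 excludes species 2

Compare the nullcline intercepts: K1/α12 = 596/1.11 = 537 > K2 = 291; K2/α21 = 291/0.98 = 297 < K1 = 596.
Since the inequalities point opposite ways, species 1 can invade but species 2 cannot.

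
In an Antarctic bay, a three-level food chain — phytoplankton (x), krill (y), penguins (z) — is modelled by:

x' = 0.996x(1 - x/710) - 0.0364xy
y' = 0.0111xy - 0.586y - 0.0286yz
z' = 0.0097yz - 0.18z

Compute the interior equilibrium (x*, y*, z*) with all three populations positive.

x* ≈ 228, y* ≈ 18.6, z* ≈ 68.2

From dz/dt = 0: 0.0097y* = 0.18, so y* = 18.6.
From dx/dt = 0: 0.996(1 - x*/710) = 0.0364·18.6, giving x* = 710·(1 - 0.678) = 228.
From dy/dt = 0: 0.0111·228 - 0.586 = 0.0286z*, so z* = 1.95/0.0286 = 68.2.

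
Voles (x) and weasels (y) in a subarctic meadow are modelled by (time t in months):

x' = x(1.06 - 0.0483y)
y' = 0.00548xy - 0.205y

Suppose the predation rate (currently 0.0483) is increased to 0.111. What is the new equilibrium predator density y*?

At the interior fixed point, setting dx/dt = 0 with x > 0 fixes y* = (prey growth rate)/(xy coefficient) — independent of the other coefficients.
With the change, y* = 1.06/0.111 = 9.55; it falls from 21.9.

y* ≈ 9.55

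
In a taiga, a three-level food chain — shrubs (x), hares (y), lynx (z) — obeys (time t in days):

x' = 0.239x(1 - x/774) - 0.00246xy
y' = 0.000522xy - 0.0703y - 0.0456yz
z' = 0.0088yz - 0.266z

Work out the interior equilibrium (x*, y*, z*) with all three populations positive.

From dz/dt = 0: 0.0088y* = 0.266, so y* = 30.2.
From dx/dt = 0: 0.239(1 - x*/774) = 0.00246·30.2, giving x* = 774·(1 - 0.311) = 533.
From dy/dt = 0: 0.000522·533 - 0.0703 = 0.0456z*, so z* = 0.208/0.0456 = 4.56.

x* ≈ 533, y* ≈ 30.2, z* ≈ 4.56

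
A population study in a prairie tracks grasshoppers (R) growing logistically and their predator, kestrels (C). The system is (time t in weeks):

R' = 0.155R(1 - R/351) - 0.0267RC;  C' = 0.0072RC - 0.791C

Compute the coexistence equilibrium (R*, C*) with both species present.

From dC/dt = 0 with C > 0: 0.0072R* = 0.791, so R* = 110.
Substitute into dR/dt = 0: 0.155(1 - 110/351) = 0.0267C*.
The bracket is 0.687, giving C* = 0.106/0.0267 = 3.99.

R* ≈ 110, C* ≈ 3.99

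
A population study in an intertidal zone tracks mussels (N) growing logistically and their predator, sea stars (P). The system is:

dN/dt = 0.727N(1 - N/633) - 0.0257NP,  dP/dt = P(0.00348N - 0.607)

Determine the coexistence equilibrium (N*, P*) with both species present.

From dP/dt = 0 with P > 0: 0.00348N* = 0.607, so N* = 174.
Substitute into dN/dt = 0: 0.727(1 - 174/633) = 0.0257P*.
The bracket is 0.724, giving P* = 0.527/0.0257 = 20.5.

N* ≈ 174, P* ≈ 20.5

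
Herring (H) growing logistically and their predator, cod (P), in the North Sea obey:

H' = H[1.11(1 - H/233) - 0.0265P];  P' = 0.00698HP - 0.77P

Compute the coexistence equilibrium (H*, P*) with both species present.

From dP/dt = 0 with P > 0: 0.00698H* = 0.77, so H* = 110.
Substitute into dH/dt = 0: 1.11(1 - 110/233) = 0.0265P*.
The bracket is 0.527, giving P* = 0.584/0.0265 = 22.1.

H* ≈ 110, P* ≈ 22.1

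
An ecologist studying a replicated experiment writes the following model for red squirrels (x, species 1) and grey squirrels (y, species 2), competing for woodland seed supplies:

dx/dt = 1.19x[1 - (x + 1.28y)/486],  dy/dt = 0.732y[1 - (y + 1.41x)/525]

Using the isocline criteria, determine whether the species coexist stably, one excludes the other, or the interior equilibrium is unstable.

unstable coexistence (outcome depends on initial conditions)

Compare the nullcline intercepts: K1/α12 = 486/1.28 = 380 < K2 = 525; K2/α21 = 525/1.41 = 372 < K1 = 486.
Since both are reversed, neither can invade when rare; the interior point is a saddle.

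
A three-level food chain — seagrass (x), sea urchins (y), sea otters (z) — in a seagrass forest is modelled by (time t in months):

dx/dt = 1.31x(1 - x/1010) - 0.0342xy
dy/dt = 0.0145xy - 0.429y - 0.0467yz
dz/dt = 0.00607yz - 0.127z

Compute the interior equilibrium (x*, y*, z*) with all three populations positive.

x* ≈ 458, y* ≈ 20.9, z* ≈ 133

From dz/dt = 0: 0.00607y* = 0.127, so y* = 20.9.
From dx/dt = 0: 1.31(1 - x*/1010) = 0.0342·20.9, giving x* = 1010·(1 - 0.546) = 458.
From dy/dt = 0: 0.0145·458 - 0.429 = 0.0467z*, so z* = 6.22/0.0467 = 133.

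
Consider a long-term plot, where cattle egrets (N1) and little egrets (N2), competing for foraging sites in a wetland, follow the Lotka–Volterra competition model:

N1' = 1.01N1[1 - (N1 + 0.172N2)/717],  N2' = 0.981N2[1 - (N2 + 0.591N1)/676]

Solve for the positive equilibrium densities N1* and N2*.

Setting both brackets to zero gives the nullclines N1 + 0.172N2 = 717 and 0.591N1 + N2 = 676.
Substituting N2 = 676 - 0.591N1 into the first: N1(1 - 0.172·0.591) = 717 - 0.172·676.
So N1* = 601/0.898 = 669, and then N2* = 676 - 0.591·669 = 281.

N1* ≈ 669, N2* ≈ 281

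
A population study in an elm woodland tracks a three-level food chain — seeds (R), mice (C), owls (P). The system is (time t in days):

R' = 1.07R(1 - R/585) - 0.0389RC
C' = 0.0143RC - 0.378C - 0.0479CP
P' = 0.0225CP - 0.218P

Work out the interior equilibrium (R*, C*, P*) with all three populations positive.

From dP/dt = 0: 0.0225C* = 0.218, so C* = 9.69.
From dR/dt = 0: 1.07(1 - R*/585) = 0.0389·9.69, giving R* = 585·(1 - 0.352) = 379.
From dC/dt = 0: 0.0143·379 - 0.378 = 0.0479P*, so P* = 5.04/0.0479 = 105.

R* ≈ 379, C* ≈ 9.69, P* ≈ 105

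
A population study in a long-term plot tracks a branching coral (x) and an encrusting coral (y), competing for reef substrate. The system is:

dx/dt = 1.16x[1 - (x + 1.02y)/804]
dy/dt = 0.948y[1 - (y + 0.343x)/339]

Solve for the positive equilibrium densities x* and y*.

Setting both brackets to zero gives the nullclines x + 1.02y = 804 and 0.343x + y = 339.
Substituting y = 339 - 0.343x into the first: x(1 - 1.02·0.343) = 804 - 1.02·339.
So x* = 458/0.65 = 705, and then y* = 339 - 0.343·705 = 97.3.

x* ≈ 705, y* ≈ 97.3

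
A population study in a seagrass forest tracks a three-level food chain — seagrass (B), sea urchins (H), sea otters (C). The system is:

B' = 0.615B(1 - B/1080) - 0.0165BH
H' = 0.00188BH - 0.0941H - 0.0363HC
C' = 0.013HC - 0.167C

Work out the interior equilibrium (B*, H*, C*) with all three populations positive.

B* ≈ 708, H* ≈ 12.8, C* ≈ 34.1

From dC/dt = 0: 0.013H* = 0.167, so H* = 12.8.
From dB/dt = 0: 0.615(1 - B*/1080) = 0.0165·12.8, giving B* = 1080·(1 - 0.345) = 708.
From dH/dt = 0: 0.00188·708 - 0.0941 = 0.0363C*, so C* = 1.24/0.0363 = 34.1.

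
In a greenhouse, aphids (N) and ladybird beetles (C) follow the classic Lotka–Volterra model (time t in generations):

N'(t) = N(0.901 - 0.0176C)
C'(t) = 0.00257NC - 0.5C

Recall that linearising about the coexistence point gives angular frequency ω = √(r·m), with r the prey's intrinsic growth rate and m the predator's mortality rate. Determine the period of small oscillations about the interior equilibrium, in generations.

T ≈ 9.36 generations

Here r = 0.901 and m = 0.5, so r·m = 0.451.
ω = √0.451 = 0.671 per generation, hence T = 2π/ω ≈ 9.36 generations.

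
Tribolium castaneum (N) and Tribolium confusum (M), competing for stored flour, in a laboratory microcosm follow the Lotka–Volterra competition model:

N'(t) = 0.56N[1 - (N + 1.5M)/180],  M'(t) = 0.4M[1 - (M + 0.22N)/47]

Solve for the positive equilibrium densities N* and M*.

Setting both brackets to zero gives the nullclines N + 1.5M = 180 and 0.22N + M = 47.
Substituting M = 47 - 0.22N into the first: N(1 - 1.5·0.22) = 180 - 1.5·47.
So N* = 110/0.67 = 163, and then M* = 47 - 0.22·163 = 11.

N* ≈ 163, M* ≈ 11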